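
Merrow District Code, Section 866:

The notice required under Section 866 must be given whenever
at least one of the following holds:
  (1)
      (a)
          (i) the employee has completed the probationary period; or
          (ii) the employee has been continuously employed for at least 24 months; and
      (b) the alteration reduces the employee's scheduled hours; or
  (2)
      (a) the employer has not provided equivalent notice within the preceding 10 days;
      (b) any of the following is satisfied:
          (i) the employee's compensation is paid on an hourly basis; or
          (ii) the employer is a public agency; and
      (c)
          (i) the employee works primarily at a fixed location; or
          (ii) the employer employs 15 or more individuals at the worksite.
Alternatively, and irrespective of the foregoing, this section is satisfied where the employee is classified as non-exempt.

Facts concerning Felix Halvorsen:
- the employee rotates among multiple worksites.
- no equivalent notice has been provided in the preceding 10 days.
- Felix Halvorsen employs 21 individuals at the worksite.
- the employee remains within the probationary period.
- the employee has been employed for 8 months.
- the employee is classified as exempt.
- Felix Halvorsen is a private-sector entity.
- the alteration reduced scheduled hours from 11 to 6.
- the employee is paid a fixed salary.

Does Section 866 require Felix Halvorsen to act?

(i) past probation — fails.
(ii) tenure ≥ 24 mo. — fails.
(a) = F OR F = false.
(b) hours reduced — met.
(1) = F AND T = false.
(a) no recent notice — met.
(i) hourly-paid — fails.
(ii) public agency — not satisfied.
So (b) is not satisfied (F OR F).
(i) fixed location — not satisfied.
(ii) ≥ 15 at site — satisfied.
(c) = F OR T = true.
(2) = T AND F AND T = false.
So Overall is not satisfied (F OR F).
Exception (non-exempt) — not satisfied.
Result: main false OR exception false → false.

No — not required.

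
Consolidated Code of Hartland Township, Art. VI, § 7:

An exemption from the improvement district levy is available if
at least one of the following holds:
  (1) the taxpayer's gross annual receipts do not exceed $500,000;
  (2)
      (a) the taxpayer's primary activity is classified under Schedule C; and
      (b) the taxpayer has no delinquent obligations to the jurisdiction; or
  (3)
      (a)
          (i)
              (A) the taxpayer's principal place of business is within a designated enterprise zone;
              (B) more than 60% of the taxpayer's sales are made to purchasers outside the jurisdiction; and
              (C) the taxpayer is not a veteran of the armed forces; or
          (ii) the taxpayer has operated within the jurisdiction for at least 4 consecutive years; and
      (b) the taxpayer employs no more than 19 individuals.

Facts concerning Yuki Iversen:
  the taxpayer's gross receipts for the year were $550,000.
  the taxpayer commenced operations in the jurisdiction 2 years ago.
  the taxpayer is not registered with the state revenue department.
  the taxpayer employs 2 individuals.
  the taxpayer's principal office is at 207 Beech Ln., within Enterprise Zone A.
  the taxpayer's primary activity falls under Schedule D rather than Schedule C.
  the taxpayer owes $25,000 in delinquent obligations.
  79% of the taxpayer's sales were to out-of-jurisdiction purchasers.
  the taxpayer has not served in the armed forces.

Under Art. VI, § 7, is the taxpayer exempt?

(1) receipts ≤ $500,000 — not satisfied.
(a) Schedule C activity — fails.
(b) no delinquency — not satisfied.
So (2) is not satisfied (F AND F).
(A) in enterprise zone — met.
(B) >60% out-of-jur. sales — met.
(C) not (veteran) — met.
(i) = T AND T AND T = true.
(ii) ≥ 4 yrs in jurisdiction — not met.
(a): T OR F → true.
(b) ≤ 19 employees — holds.
(3) = T AND T = true.
Overall = F OR F OR T = true.

Yes — exempt.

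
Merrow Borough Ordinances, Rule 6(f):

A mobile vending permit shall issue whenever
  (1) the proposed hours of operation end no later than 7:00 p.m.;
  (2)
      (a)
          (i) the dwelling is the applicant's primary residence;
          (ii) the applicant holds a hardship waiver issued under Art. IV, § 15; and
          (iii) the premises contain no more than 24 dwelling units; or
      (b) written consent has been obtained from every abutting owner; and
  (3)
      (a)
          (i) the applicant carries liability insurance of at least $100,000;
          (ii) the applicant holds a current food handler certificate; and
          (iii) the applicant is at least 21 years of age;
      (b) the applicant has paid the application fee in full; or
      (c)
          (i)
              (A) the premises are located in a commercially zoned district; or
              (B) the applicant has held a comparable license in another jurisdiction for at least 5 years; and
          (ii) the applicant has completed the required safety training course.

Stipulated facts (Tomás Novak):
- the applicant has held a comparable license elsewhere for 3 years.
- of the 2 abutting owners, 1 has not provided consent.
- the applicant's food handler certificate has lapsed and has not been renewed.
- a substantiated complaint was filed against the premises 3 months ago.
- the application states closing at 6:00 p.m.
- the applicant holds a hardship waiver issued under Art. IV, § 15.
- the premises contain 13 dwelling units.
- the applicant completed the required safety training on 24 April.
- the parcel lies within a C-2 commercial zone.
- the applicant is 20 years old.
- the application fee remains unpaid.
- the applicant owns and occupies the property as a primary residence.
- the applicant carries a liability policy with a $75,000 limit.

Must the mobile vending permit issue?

Yes — granted.

(1) closes by 7 p.m. — holds.
(i) primary residence — holds.
(ii) hardship waiver — satisfied.
(iii) ≤ 24 units — holds.
(a) = T AND T AND T = true.
(b) all abutters consent — fails.
(2): T OR F → true.
(i) insurance ≥ $100,000 — not met.
(ii) food handler cert. — not satisfied.
(iii) age ≥ 21 — not met.
(a) = F AND F AND F = false.
(b) fee paid — not met.
(A) commercially zoned — met.
(B) prior license ≥ 5 yr — fails.
(i): T OR F → true.
(ii) safety training — holds.
(c) = T AND T = true.
(3) = F OR F OR T = true.
So Overall is satisfied (T AND T AND T).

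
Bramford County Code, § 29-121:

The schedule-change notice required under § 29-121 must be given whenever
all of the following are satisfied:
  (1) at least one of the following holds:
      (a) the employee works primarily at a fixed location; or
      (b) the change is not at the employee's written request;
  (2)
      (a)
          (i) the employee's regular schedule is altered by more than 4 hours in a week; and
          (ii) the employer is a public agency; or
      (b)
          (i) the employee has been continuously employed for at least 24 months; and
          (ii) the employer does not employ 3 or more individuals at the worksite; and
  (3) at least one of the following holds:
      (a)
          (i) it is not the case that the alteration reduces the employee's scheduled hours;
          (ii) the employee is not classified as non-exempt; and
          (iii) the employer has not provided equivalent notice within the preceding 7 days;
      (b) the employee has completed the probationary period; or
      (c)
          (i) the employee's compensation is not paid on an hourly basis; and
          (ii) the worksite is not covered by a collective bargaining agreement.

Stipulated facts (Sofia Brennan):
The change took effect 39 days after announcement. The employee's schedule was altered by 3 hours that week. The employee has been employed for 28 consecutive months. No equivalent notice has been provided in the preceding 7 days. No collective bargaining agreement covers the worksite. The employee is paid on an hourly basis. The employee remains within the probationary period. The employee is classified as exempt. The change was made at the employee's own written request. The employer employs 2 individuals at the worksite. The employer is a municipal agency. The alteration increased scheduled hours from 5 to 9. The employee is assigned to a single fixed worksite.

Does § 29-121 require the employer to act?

Yes — required.

(a) fixed location — satisfied.
(b) not employee-requested — fails.
So (1) is satisfied (T OR F).
(i) schedule shift > 4h — not met.
(ii) public agency — met.
So (a) is not satisfied (F AND T).
(i) tenure ≥ 24 mo. — holds.
(ii) not (≥ 3 at site) — met.
So (b) is satisfied (T AND T).
(2) = F OR T = true.
(i) not (hours reduced) — satisfied.
(ii) not (non-exempt) — met.
(iii) no recent notice — holds.
(a): T AND T AND T → true.
(b) past probation — fails.
(i) not (hourly-paid) — not met.
(ii) no CBA — holds.
(c): F AND T → false.
(3): T OR F OR F → true.
Overall: T AND T AND T → true.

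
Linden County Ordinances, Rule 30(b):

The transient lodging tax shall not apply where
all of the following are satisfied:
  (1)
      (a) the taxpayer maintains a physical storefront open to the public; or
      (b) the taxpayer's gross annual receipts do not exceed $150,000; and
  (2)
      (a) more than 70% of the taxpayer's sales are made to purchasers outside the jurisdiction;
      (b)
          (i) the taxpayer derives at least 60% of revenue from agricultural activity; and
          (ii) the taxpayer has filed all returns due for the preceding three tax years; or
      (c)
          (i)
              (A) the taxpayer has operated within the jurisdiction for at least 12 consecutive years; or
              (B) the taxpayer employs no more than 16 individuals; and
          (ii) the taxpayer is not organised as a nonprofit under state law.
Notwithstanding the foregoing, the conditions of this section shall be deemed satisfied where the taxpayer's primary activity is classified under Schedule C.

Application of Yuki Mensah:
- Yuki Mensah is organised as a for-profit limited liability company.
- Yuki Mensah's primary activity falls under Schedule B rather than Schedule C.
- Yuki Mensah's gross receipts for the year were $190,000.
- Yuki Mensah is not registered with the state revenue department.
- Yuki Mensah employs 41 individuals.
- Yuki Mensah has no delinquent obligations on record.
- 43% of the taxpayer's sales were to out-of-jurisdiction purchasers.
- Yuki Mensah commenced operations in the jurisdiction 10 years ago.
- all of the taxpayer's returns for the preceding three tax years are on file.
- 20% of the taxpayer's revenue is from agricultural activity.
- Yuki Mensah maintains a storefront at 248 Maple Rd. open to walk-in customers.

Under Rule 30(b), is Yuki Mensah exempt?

(a) has storefront — satisfied.
(b) receipts ≤ $150,000 — fails.
(1): T OR F → true.
(a) >70% out-of-jur. sales — not satisfied.
(i) ≥60% agricultural — not met.
(ii) returns current — met.
So (b) is not satisfied (F AND T).
(A) ≥ 12 yrs in jurisdiction — fails.
(B) ≤ 16 employees — fails.
So (i) is not satisfied (F OR F).
(ii) not (nonprofit) — holds.
(c) = F AND T = false.
So (2) is not satisfied (F OR F OR F).
Overall = T AND F = false.
Exception (Schedule C activity) — not satisfied.
Result: main false OR exception false → false.

No — not exempt.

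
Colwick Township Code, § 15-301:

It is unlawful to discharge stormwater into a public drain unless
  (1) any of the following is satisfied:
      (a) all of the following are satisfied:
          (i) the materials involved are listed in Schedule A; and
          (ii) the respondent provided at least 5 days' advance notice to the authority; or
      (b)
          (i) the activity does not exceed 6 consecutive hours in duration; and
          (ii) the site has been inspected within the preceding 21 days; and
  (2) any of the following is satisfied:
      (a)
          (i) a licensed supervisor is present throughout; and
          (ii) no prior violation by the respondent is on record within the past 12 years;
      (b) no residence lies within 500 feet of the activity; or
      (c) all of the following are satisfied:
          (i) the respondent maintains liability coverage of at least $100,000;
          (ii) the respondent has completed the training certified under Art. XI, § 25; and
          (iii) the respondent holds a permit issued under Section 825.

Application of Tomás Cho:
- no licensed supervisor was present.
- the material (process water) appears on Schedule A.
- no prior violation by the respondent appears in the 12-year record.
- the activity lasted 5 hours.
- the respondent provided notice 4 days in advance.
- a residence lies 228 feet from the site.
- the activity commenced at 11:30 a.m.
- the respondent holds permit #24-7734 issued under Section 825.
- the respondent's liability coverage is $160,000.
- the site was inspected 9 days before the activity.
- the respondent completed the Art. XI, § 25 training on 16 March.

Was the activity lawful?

(i) Schedule A material — met.
(ii) ≥5 days' notice — not met.
(a): T AND F → false.
(i) ≤ 6 hrs duration — met.
(ii) site inspected — satisfied.
So (b) is satisfied (T AND T).
(1): F OR T → true.
(i) supervisor present — not met.
(ii) no prior violation — holds.
So (a) is not satisfied (F AND T).
(b) no residence in 500 ft — not satisfied.
(i) coverage ≥ $100,000 — holds.
(ii) training certified — satisfied.
(iii) holds permit — met.
So (c) is satisfied (T AND T AND T).
(2) = F OR F OR T = true.
Overall: T AND T → true.

Yes — lawful.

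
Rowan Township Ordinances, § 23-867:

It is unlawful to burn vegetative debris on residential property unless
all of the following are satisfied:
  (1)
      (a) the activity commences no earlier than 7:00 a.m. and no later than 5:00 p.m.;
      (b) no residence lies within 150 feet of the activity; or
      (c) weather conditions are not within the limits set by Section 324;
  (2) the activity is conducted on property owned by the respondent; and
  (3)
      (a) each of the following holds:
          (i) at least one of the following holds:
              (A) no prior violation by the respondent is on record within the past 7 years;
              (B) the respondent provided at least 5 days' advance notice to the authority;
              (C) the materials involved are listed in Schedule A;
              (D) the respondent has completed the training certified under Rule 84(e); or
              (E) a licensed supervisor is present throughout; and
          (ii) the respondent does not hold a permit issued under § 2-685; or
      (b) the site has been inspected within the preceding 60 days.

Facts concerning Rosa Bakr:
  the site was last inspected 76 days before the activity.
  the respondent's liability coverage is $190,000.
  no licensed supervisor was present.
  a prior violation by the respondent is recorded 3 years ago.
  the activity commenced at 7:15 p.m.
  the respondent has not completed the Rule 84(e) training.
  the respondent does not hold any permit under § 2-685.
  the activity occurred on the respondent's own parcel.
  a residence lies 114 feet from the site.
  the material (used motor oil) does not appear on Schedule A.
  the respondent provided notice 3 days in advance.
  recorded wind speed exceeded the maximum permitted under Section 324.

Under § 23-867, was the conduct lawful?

(a) start within hours — fails.
(b) no residence in 150 ft — fails.
(c) not (weather ok) — satisfied.
So (1) is satisfied (F OR F OR T).
(2) own property — met.
(A) no prior violation — fails.
(B) ≥5 days' notice — not satisfied.
(C) Schedule A material — fails.
(D) training certified — fails.
(E) supervisor present — not met.
(i) = F OR F OR F OR F OR F = false.
(ii) not (holds permit) — met.
(a): F AND T → false.
(b) site inspected — not met.
So (3) is not satisfied (F OR F).
Overall: T AND T AND F → false.

No — unlawful.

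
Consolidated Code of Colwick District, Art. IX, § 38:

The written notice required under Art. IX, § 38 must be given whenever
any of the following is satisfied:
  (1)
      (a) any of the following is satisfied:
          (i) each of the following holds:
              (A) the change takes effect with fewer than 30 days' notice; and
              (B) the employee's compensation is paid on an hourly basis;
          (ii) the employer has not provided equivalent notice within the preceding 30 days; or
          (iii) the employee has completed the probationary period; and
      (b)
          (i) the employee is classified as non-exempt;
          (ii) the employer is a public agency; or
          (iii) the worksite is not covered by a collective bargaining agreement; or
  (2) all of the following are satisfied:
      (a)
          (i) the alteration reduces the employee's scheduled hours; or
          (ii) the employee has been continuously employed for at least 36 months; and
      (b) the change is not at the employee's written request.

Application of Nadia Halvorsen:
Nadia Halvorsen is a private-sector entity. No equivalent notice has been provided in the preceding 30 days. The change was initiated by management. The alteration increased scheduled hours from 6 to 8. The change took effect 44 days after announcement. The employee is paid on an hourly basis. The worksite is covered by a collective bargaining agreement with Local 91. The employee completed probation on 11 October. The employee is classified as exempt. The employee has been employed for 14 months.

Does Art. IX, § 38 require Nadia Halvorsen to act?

No — not required.

(A) < 30 days' notice — not met.
(B) hourly-paid — holds.
(i) = F AND T = false.
(ii) no recent notice — holds.
(iii) past probation — holds.
(a): F OR T OR T → true.
(i) non-exempt — not satisfied.
(ii) public agency — not met.
(iii) no CBA — not satisfied.
(b) = F OR F OR F = false.
(1): T AND F → false.
(i) hours reduced — not met.
(ii) tenure ≥ 36 mo. — fails.
(a): F OR F → false.
(b) not employee-requested — met.
(2) = F AND T = false.
So Overall is not satisfied (F OR F).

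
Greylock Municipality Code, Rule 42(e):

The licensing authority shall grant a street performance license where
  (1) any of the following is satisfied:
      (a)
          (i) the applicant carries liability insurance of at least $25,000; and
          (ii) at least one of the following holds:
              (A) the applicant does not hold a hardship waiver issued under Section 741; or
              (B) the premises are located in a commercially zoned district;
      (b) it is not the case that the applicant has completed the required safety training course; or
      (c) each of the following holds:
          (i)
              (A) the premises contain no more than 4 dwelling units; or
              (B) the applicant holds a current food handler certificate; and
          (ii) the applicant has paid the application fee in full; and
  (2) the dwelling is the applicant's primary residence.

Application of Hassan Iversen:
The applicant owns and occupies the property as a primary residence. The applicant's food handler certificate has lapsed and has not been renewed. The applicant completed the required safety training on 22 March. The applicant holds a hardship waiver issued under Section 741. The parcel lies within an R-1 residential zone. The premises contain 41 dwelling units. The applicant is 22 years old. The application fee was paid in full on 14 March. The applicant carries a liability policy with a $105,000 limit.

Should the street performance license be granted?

(i) insurance ≥ $25,000 — met.
(A) not (hardship waiver) — not satisfied.
(B) commercially zoned — fails.
(ii): F OR F → false.
So (a) is not satisfied (T AND F).
(b) not (safety training) — not satisfied.
(A) ≤ 4 units — not satisfied.
(B) food handler cert. — fails.
(i): F OR F → false.
(ii) fee paid — met.
(c): F AND T → false.
(1): F OR F OR F → false.
(2) primary residence — satisfied.
Overall: F AND T → false.

No — denied.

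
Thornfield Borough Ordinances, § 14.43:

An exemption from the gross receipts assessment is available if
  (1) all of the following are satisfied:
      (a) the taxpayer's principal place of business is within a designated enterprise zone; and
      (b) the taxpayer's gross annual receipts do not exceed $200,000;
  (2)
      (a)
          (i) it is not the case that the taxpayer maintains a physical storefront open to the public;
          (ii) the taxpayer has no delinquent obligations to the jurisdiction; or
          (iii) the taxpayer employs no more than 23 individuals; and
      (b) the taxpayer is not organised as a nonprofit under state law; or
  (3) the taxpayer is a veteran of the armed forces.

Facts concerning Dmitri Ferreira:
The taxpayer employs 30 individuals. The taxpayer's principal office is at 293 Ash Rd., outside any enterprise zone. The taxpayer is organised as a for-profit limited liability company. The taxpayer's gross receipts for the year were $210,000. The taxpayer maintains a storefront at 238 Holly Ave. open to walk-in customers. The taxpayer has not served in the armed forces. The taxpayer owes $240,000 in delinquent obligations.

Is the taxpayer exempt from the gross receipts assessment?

No — not exempt.

(a) in enterprise zone — not satisfied.
(b) receipts ≤ $200,000 — not met.
(1) = F AND F = false.
(i) not (has storefront) — not met.
(ii) no delinquency — fails.
(iii) ≤ 23 employees — fails.
So (a) is not satisfied (F OR F OR F).
(b) not (nonprofit) — holds.
(2) = F AND T = false.
(3) veteran — not met.
So Overall is not satisfied (F OR F OR F).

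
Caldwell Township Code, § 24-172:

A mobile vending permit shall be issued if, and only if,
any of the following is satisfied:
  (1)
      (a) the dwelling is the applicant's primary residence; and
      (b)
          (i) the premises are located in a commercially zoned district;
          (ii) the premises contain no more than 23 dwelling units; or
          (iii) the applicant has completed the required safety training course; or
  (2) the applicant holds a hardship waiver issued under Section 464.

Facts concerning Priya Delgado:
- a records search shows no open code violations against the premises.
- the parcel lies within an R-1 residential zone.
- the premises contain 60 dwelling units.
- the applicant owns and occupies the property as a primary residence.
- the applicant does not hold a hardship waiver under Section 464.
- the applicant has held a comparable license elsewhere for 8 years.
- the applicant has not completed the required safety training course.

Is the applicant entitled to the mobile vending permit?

(a) primary residence — satisfied.
(i) commercially zoned — not satisfied.
(ii) ≤ 23 units — not met.
(iii) safety training — not met.
So (b) is not satisfied (F OR F OR F).
(1) = T AND F = false.
(2) hardship waiver — not satisfied.
Overall = F OR F = false.

No — denied.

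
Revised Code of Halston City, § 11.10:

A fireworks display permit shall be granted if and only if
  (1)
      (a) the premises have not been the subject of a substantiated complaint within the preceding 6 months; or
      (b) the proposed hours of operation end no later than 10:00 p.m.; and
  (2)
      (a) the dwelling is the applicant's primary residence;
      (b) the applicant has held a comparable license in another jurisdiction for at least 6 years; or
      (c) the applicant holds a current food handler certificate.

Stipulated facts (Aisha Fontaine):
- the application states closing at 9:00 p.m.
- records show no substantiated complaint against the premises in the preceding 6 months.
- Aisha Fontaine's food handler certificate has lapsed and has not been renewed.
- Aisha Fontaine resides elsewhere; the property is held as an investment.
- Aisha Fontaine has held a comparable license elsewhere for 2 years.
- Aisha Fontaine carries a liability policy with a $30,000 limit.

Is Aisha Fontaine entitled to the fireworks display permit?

(a) no complaint in 6 mo. — satisfied.
(b) closes by 10 p.m. — met.
(1): T OR T → true.
(a) primary residence — fails.
(b) prior license ≥ 6 yr — fails.
(c) food handler cert. — not satisfied.
So (2) is not satisfied (F OR F OR F).
So Overall is not satisfied (T AND F).

No — denied.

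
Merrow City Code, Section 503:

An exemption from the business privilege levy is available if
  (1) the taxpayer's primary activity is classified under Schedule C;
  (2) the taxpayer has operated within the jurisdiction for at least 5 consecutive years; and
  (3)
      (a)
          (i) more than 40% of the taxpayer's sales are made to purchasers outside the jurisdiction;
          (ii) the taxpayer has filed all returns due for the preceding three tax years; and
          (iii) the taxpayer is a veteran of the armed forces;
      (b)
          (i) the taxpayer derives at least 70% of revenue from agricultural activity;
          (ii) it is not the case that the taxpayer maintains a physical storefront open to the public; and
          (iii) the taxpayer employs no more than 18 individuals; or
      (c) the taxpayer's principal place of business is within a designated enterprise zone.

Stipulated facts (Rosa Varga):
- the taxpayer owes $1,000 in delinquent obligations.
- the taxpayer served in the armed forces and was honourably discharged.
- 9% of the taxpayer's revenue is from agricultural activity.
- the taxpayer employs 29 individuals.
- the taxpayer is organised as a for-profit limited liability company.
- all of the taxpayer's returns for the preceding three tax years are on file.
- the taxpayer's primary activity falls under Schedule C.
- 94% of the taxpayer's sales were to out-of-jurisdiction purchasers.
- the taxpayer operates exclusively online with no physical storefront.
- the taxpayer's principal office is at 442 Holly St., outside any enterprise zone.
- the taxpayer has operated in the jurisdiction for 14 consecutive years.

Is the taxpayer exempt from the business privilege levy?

Yes — exempt.

(1) Schedule C activity — met.
(2) ≥ 5 yrs in jurisdiction — holds.
(i) >40% out-of-jur. sales — satisfied.
(ii) returns current — satisfied.
(iii) veteran — met.
So (a) is satisfied (T AND T AND T).
(i) ≥70% agricultural — not satisfied.
(ii) not (has storefront) — met.
(iii) ≤ 18 employees — not satisfied.
So (b) is not satisfied (F AND T AND F).
(c) in enterprise zone — not satisfied.
So (3) is satisfied (T OR F OR F).
So Overall is satisfied (T AND T AND T).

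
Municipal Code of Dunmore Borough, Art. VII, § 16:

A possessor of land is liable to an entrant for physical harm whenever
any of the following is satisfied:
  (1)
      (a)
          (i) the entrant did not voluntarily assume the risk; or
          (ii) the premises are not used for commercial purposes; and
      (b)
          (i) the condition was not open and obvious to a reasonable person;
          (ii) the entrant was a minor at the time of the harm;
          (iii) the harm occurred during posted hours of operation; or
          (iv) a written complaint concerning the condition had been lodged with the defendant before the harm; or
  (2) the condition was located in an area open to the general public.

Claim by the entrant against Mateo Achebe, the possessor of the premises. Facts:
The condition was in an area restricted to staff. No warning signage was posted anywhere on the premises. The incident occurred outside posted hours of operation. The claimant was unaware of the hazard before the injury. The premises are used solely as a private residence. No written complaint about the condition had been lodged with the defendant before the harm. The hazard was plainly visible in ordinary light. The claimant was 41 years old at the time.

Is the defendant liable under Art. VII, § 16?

No — not liable.

(i) no assumed risk — holds.
(ii) not (commercial use) — holds.
(a): T OR T → true.
(i) not open/obvious — not met.
(ii) entrant a minor — not met.
(iii) during posted hours — not met.
(iv) complaint lodged — not met.
(b): F OR F OR F OR F → false.
(1) = T AND F = false.
(2) public area — fails.
Overall = F OR F = false.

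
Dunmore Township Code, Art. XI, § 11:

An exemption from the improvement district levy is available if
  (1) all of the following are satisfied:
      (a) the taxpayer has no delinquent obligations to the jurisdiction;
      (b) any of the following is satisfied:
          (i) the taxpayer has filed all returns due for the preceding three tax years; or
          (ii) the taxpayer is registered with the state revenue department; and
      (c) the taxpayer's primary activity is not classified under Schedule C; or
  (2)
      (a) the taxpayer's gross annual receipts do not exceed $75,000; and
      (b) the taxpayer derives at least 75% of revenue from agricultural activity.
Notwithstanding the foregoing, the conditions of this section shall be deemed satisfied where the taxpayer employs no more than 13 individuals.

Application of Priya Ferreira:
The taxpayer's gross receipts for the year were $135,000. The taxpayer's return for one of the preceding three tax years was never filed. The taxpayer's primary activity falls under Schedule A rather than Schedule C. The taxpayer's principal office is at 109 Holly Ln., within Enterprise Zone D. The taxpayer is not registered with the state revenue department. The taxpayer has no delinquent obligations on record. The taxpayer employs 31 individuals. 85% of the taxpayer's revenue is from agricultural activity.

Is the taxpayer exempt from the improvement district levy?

No — not exempt.

(a) no delinquency — holds.
(i) returns current — not satisfied.
(ii) state-registered — not satisfied.
(b): F OR F → false.
(c) not (Schedule C activity) — satisfied.
So (1) is not satisfied (T AND F AND T).
(a) receipts ≤ $75,000 — not met.
(b) ≥75% agricultural — holds.
(2): F AND T → false.
So Overall is not satisfied (F OR F).
Exception (≤ 13 employees) — not satisfied.
Result: main false OR exception false → false.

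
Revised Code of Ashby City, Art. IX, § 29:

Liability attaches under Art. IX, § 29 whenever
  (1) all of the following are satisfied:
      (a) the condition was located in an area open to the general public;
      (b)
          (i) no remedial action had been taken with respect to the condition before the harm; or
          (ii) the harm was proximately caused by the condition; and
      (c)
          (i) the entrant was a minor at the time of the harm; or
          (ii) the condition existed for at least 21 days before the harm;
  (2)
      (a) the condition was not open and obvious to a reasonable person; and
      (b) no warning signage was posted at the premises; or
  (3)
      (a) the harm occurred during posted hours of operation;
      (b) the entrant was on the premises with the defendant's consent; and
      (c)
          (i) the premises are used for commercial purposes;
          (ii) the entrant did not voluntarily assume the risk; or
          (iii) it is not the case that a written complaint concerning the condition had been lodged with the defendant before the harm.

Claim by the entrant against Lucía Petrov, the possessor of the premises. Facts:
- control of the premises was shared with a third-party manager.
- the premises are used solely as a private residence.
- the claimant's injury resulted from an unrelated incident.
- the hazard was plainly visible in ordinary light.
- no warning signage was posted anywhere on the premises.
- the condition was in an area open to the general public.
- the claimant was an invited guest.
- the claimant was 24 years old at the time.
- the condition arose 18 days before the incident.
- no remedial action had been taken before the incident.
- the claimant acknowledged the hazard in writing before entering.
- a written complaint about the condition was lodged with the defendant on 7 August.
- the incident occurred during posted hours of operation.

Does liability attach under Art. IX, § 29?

No — not liable.

(a) public area — met.
(i) no remedial action — satisfied.
(ii) proximate cause — fails.
(b): T OR F → true.
(i) entrant a minor — not satisfied.
(ii) condition ≥21 days old — fails.
So (c) is not satisfied (F OR F).
(1) = T AND T AND F = false.
(a) not open/obvious — not satisfied.
(b) no signage posted — met.
(2) = F AND T = false.
(a) during posted hours — satisfied.
(b) consent to enter — met.
(i) commercial use — not satisfied.
(ii) no assumed risk — not satisfied.
(iii) not (complaint lodged) — fails.
(c) = F OR F OR F = false.
(3): T AND T AND F → false.
Overall = F OR F OR F = false.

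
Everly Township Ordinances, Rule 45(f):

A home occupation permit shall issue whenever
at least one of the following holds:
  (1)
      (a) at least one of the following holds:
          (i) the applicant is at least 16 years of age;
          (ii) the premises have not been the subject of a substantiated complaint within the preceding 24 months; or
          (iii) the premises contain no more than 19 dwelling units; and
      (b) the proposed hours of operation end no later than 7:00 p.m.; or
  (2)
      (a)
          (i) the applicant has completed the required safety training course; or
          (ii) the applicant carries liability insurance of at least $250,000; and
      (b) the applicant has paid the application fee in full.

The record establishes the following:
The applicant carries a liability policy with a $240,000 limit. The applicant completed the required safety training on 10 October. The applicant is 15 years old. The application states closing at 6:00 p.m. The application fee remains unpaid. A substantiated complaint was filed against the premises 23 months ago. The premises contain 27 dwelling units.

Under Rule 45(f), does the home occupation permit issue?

No — denied.

(i) age ≥ 16 — fails.
(ii) no complaint in 24 mo. — fails.
(iii) ≤ 19 units — not met.
(a) = F OR F OR F = false.
(b) closes by 7 p.m. — satisfied.
So (1) is not satisfied (F AND T).
(i) safety training — met.
(ii) insurance ≥ $250,000 — fails.
So (a) is satisfied (T OR F).
(b) fee paid — not satisfied.
(2): T AND F → false.
Overall: F OR F → false.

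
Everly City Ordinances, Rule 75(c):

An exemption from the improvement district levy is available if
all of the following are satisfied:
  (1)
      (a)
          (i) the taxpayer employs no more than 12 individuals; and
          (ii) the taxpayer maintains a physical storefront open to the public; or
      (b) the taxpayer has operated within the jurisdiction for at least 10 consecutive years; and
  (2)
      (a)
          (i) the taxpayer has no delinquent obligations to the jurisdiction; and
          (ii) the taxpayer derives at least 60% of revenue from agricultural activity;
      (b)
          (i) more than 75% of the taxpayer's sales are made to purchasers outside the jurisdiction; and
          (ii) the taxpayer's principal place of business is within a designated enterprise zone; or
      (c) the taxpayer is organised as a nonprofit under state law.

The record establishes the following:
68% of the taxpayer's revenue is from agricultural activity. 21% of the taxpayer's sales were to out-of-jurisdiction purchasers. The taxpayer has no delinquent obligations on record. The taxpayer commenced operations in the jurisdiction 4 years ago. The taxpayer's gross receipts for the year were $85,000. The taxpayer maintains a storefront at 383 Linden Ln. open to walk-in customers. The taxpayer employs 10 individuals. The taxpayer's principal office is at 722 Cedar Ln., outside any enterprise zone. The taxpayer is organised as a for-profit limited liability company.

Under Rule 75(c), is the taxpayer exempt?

(i) ≤ 12 employees — holds.
(ii) has storefront — satisfied.
(a): T AND T → true.
(b) ≥ 10 yrs in jurisdiction — not satisfied.
(1) = T OR F = true.
(i) no delinquency — met.
(ii) ≥60% agricultural — met.
(a): T AND T → true.
(i) >75% out-of-jur. sales — not satisfied.
(ii) in enterprise zone — fails.
So (b) is not satisfied (F AND F).
(c) nonprofit — not met.
(2): T OR F OR F → true.
So Overall is satisfied (T AND T).

Yes — exempt.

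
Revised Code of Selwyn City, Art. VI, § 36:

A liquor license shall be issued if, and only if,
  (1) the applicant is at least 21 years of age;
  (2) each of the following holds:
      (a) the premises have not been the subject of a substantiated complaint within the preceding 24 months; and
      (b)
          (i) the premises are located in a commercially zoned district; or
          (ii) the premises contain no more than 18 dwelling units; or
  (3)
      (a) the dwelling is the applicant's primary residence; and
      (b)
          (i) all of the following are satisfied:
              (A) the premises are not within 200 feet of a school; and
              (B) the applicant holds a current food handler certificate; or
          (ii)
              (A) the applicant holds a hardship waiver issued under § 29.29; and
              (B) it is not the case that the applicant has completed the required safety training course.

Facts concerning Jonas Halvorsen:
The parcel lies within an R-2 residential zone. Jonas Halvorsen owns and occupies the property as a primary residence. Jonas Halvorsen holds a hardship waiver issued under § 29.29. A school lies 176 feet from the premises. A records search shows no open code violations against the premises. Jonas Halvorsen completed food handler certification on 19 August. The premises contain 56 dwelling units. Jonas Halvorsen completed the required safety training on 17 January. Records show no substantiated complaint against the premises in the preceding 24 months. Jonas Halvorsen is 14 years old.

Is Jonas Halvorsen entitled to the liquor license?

No — denied.

(1) age ≥ 21 — not satisfied.
(a) no complaint in 24 mo. — met.
(i) commercially zoned — not met.
(ii) ≤ 18 units — not satisfied.
(b): F OR F → false.
(2): T AND F → false.
(a) primary residence — satisfied.
(A) ≥200 ft from school — not satisfied.
(B) food handler cert. — met.
(i) = F AND T = false.
(A) hardship waiver — met.
(B) not (safety training) — fails.
(ii): T AND F → false.
(b) = F OR F = false.
(3) = T AND F = false.
Overall = F OR F OR F = false.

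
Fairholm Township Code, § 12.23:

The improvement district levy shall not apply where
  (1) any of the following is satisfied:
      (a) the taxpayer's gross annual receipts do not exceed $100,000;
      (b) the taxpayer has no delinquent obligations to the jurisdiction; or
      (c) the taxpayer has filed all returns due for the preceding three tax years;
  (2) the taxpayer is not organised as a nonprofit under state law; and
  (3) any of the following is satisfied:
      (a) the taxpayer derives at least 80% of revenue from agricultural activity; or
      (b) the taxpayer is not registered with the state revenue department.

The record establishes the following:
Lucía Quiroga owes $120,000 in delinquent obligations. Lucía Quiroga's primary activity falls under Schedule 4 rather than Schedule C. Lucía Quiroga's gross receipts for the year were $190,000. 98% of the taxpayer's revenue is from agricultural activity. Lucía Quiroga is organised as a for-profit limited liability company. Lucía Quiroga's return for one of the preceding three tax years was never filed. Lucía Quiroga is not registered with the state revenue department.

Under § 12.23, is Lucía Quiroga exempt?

(a) receipts ≤ $100,000 — not met.
(b) no delinquency — not satisfied.
(c) returns current — not satisfied.
(1) = F OR F OR F = false.
(2) not (nonprofit) — holds.
(a) ≥80% agricultural — met.
(b) not (state-registered) — satisfied.
(3): T OR T → true.
Overall = F AND T AND T = false.

No — not exempt.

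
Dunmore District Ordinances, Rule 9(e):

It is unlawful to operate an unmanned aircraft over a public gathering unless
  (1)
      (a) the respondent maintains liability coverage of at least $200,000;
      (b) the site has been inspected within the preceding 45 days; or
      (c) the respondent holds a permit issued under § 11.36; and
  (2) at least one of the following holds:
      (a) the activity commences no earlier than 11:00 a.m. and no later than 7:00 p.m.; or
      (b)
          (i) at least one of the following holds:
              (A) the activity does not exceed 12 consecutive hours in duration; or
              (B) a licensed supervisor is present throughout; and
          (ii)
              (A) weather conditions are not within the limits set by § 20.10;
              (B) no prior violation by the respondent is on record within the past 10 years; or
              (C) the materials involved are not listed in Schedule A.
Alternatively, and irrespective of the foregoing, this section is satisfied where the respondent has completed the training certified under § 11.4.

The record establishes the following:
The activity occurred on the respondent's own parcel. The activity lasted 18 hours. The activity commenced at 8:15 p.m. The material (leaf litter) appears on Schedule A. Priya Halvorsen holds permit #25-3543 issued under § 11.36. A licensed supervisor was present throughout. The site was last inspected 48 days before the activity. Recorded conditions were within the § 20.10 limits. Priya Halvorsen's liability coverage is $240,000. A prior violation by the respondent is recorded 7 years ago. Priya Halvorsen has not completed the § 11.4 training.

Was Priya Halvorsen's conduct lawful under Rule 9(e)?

(a) coverage ≥ $200,000 — satisfied.
(b) site inspected — not satisfied.
(c) holds permit — satisfied.
(1) = T OR F OR T = true.
(a) start within hours — not satisfied.
(A) ≤ 12 hrs duration — fails.
(B) supervisor present — holds.
(i): F OR T → true.
(A) not (weather ok) — fails.
(B) no prior violation — not satisfied.
(C) not (Schedule A material) — fails.
So (ii) is not satisfied (F OR F OR F).
So (b) is not satisfied (T AND F).
(2) = F OR F = false.
So Overall is not satisfied (T AND F).
Exception (training certified) — not satisfied.
Result: main false OR exception false → false.

No — unlawful.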